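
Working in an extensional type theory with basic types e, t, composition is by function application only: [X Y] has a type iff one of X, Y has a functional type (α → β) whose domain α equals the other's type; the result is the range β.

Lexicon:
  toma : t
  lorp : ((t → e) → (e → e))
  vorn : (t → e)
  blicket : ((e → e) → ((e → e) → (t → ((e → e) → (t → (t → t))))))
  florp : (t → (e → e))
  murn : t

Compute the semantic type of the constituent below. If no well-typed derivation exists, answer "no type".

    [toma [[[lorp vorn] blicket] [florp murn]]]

At [lorp vorn], lorp : ((t → e) → (e → e)) takes vorn : (t → e), giving (e → e).
At [[lorp vorn] blicket], blicket : ((e → e) → ((e → e) → (t → ((e → e) → (t → (t → t)))))) takes [lorp vorn] : (e → e), giving ((e → e) → (t → ((e → e) → (t → (t → t))))).
At [florp murn], florp : (t → (e → e)) takes murn : t, giving (e → e).
At [[[lorp vorn] blicket] [florp murn]], [[lorp vorn] blicket] : ((e → e) → (t → ((e → e) → (t → (t → t))))) takes [florp murn] : (e → e), giving (t → ((e → e) → (t → (t → t)))).
At [toma [[[lorp vorn] blicket] [florp murn]]], [[[lorp vorn] blicket] [florp murn]] : (t → ((e → e) → (t → (t → t)))) takes toma : t, giving ((e → e) → (t → (t → t))).

((e → e) → (t → (t → t)))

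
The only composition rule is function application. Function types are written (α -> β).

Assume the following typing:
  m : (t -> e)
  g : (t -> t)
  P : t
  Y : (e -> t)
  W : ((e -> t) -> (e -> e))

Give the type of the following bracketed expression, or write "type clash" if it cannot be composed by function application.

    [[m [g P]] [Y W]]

e

[g P] — g of type (t -> t) combines with P of type t: type t.
[m [g P]] — m of type (t -> e) combines with [g P] of type t: type e.
[Y W] — W of type ((e -> t) -> (e -> e)) combines with Y of type (e -> t): type (e -> e).
[[m [g P]] [Y W]] — [Y W] of type (e -> e) combines with [m [g P]] of type e: type e.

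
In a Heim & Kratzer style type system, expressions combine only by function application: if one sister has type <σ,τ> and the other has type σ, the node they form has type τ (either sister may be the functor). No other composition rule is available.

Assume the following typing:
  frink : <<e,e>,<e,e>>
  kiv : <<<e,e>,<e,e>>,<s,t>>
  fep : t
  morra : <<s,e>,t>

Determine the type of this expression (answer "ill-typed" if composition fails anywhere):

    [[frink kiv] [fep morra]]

At [frink kiv], kiv : <<<e,e>,<e,e>>,<s,t>> takes frink : <<e,e>,<e,e>>, giving <s,t>.
[fep morra]: t and <<s,e>,t> cannot combine by function application — type clash.

ill-typed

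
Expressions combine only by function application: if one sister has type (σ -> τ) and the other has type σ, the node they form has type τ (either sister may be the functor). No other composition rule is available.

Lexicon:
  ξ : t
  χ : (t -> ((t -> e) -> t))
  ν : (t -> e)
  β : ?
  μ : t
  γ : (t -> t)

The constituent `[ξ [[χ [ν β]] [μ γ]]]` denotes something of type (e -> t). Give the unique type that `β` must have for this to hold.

[ξ [[χ [ν β]] [μ γ]]] is required to be (e -> t). ξ : t cannot yield (e -> t) as functor, so [[χ [ν β]] [μ γ]] : (t -> (e -> t)).
[[χ [ν β]] [μ γ]] is required to be (t -> (e -> t)). [μ γ] : t cannot yield (t -> (e -> t)) as functor, so [χ [ν β]] : (t -> (t -> (e -> t))).
[χ [ν β]] is required to be (t -> (t -> (e -> t))). χ : (t -> ((t -> e) -> t)) cannot yield (t -> (t -> (e -> t))) as functor, so [ν β] : ((t -> ((t -> e) -> t)) -> (t -> (t -> (e -> t)))).
[ν β] is required to be ((t -> ((t -> e) -> t)) -> (t -> (t -> (e -> t)))). ν : (t -> e) cannot yield ((t -> ((t -> e) -> t)) -> (t -> (t -> (e -> t)))) as functor, so β : ((t -> e) -> ((t -> ((t -> e) -> t)) -> (t -> (t -> (e -> t))))).

((t -> e) -> ((t -> ((t -> e) -> t)) -> (t -> (t -> (e -> t)))))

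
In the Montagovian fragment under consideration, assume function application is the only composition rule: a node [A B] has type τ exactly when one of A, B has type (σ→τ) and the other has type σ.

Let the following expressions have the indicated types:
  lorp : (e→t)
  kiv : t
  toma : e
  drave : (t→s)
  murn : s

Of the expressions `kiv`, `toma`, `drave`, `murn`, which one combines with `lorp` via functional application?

toma

kiv : t — no; lorp wants e, and kiv wants nothing (atomic).
toma — combines: lorp : (e→t) takes toma : e as argument, giving t.
drave : (t→s) — no; lorp wants e, and drave wants t.
murn : s — no; lorp wants e, and murn wants nothing (atomic).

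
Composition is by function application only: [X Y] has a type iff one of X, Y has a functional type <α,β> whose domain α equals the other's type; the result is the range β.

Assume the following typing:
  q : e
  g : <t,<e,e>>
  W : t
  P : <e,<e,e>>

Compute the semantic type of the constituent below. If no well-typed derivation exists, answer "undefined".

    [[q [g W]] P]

[g W] — g of type <t,<e,e>> combines with W of type t: type <e,e>.
[q [g W]] — [g W] of type <e,e> combines with q of type e: type e.
[[q [g W]] P] — P of type <e,<e,e>> combines with [q [g W]] of type e: type <e,e>.

<e,e>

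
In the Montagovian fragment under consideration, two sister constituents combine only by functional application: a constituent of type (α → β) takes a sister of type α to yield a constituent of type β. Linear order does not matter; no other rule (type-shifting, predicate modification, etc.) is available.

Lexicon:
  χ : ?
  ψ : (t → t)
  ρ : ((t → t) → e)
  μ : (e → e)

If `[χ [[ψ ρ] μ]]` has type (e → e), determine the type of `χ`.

(e → (e → e))

[χ [[ψ ρ] μ]] must have type (e → e). The sister [[ψ ρ] μ] has type e; that is not a function onto (e → e), so χ must be the functor, of type (e → (e → e)).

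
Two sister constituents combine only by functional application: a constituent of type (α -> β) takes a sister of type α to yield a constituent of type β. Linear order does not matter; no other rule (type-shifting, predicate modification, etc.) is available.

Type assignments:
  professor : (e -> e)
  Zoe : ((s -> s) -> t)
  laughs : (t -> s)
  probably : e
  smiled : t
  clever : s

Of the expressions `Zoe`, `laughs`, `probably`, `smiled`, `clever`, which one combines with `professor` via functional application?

Zoe : ((s -> s) -> t) — no; professor wants e, and Zoe wants (s -> s).
laughs : (t -> s) — no; professor wants e, and laughs wants t.
probably — combines: professor : (e -> e) takes probably : e as argument, giving e.
smiled : t — no; professor wants e, and smiled wants nothing (atomic).
clever : s — no; professor wants e, and clever wants nothing (atomic).

probably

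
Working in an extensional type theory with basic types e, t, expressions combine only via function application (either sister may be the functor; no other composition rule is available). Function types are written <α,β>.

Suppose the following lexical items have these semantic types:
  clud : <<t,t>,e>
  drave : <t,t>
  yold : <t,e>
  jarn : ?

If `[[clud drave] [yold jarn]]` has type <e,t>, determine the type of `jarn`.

<<t,e>,<e,<e,t>>>

[[clud drave] [yold jarn]] must have type <e,t>. The sister [clud drave] has type e; that is not a function onto <e,t>, so [yold jarn] must be the functor, of type <e,<e,t>>.
[yold jarn] must have type <e,<e,t>>. The sister yold has type <t,e>; that is not a function onto <e,<e,t>>, so jarn must be the functor, of type <<t,e>,<e,<e,t>>>.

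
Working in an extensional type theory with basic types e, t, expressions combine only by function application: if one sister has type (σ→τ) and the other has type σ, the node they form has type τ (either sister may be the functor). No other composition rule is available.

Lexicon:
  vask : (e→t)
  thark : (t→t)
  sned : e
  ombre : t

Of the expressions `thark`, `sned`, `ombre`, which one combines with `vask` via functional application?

thark : (t→t) — no; vask wants e, and thark wants t.
sned — combines: vask : (e→t) takes sned : e as argument, giving t.
ombre : t — no; vask wants e, and ombre wants nothing (atomic).

sned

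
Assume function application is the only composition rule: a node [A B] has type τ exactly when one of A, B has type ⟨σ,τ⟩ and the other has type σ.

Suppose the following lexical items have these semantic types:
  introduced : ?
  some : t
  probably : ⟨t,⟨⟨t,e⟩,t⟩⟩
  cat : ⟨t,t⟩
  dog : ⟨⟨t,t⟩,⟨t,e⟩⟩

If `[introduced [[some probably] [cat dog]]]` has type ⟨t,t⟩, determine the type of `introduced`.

[introduced [[some probably] [cat dog]]] must have type ⟨t,t⟩. The sister [[some probably] [cat dog]] has type t; that is not a function onto ⟨t,t⟩, so introduced must be the functor, of type ⟨t,⟨t,t⟩⟩.

⟨t,⟨t,t⟩⟩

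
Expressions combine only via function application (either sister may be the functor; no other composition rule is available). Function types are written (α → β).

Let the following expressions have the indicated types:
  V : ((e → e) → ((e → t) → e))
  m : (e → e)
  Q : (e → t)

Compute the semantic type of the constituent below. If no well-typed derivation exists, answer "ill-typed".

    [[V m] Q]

e

[V m]: V is ((e → e) → ((e → t) → e)), m is (e → e); result ((e → t) → e).
[[V m] Q]: [V m] is ((e → t) → e), Q is (e → t); result e.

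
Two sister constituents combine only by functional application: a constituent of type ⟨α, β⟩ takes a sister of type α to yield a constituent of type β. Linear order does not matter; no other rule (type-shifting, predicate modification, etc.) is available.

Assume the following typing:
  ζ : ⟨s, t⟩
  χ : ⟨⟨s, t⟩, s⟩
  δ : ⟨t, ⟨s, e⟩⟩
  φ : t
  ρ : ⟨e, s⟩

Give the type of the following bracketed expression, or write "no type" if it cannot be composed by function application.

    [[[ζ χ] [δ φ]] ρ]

[ζ χ]: functor χ : ⟨⟨s, t⟩, s⟩, argument ζ : ⟨s, t⟩; result s.
[δ φ]: functor δ : ⟨t, ⟨s, e⟩⟩, argument φ : t; result ⟨s, e⟩.
[[ζ χ] [δ φ]]: functor [δ φ] : ⟨s, e⟩, argument [ζ χ] : s; result e.
[[[ζ χ] [δ φ]] ρ]: functor ρ : ⟨e, s⟩, argument [[ζ χ] [δ φ]] : e; result s.

s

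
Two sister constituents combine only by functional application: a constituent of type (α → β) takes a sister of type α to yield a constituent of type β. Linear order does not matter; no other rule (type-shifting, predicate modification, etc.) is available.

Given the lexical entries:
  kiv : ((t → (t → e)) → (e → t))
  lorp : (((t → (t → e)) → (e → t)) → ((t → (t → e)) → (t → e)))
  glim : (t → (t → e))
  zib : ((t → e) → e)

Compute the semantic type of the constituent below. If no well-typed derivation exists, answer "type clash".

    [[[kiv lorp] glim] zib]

[kiv lorp]: lorp is (((t → (t → e)) → (e → t)) → ((t → (t → e)) → (t → e))), kiv is ((t → (t → e)) → (e → t)); result ((t → (t → e)) → (t → e)).
[[kiv lorp] glim]: [kiv lorp] is ((t → (t → e)) → (t → e)), glim is (t → (t → e)); result (t → e).
[[[kiv lorp] glim] zib]: zib is ((t → e) → e), [[kiv lorp] glim] is (t → e); result e.

e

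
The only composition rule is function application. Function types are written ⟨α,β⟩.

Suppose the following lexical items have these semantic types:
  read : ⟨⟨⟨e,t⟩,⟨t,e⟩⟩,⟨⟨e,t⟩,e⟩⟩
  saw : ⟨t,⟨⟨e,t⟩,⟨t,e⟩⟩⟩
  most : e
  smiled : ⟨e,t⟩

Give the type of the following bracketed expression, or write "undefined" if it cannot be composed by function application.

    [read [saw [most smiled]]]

⟨⟨e,t⟩,e⟩

At [most smiled], smiled : ⟨e,t⟩ takes most : e, giving t.
At [saw [most smiled]], saw : ⟨t,⟨⟨e,t⟩,⟨t,e⟩⟩⟩ takes [most smiled] : t, giving ⟨⟨e,t⟩,⟨t,e⟩⟩.
At [read [saw [most smiled]]], read : ⟨⟨⟨e,t⟩,⟨t,e⟩⟩,⟨⟨e,t⟩,e⟩⟩ takes [saw [most smiled]] : ⟨⟨e,t⟩,⟨t,e⟩⟩, giving ⟨⟨e,t⟩,e⟩.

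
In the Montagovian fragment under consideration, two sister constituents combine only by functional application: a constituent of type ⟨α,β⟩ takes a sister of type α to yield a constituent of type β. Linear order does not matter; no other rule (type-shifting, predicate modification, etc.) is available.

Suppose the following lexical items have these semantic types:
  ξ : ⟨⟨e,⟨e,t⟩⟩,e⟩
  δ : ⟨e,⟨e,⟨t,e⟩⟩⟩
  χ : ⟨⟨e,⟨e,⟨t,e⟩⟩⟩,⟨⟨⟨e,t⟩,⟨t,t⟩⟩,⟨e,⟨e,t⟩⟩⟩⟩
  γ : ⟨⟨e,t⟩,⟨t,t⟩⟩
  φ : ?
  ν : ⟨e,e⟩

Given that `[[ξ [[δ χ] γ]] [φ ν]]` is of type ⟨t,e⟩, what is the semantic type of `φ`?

⟨⟨e,e⟩,⟨e,⟨t,e⟩⟩⟩

At [[ξ [[δ χ] γ]] [φ ν]] (required: ⟨t,e⟩): [ξ [[δ χ] γ]] is e, which is not a function with range ⟨t,e⟩; hence [φ ν] is the functor — type ⟨e,⟨t,e⟩⟩.
At [φ ν] (required: ⟨e,⟨t,e⟩⟩): ν is ⟨e,e⟩, which is not a function with range ⟨e,⟨t,e⟩⟩; hence φ is the functor — type ⟨⟨e,e⟩,⟨e,⟨t,e⟩⟩⟩.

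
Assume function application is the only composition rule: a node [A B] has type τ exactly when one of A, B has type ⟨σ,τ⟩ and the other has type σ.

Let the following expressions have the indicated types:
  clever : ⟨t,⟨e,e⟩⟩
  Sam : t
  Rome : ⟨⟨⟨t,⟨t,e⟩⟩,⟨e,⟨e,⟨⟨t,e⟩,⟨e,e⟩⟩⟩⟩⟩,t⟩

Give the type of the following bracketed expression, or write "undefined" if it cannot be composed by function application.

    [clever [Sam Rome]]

At [Sam Rome]: neither t nor ⟨⟨⟨t,⟨t,e⟩⟩,⟨e,⟨e,⟨⟨t,e⟩,⟨e,e⟩⟩⟩⟩⟩,t⟩ can take the other as argument; the node is ill-typed.

undefined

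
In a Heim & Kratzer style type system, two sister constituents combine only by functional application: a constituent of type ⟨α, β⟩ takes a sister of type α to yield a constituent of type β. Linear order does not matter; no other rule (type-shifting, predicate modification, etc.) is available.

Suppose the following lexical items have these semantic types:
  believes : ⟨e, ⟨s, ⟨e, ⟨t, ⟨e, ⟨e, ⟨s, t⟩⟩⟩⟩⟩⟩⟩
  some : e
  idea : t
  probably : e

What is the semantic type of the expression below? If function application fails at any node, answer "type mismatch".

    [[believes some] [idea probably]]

[believes some] — believes of type ⟨e, ⟨s, ⟨e, ⟨t, ⟨e, ⟨e, ⟨s, t⟩⟩⟩⟩⟩⟩⟩ combines with some of type e: type ⟨s, ⟨e, ⟨t, ⟨e, ⟨e, ⟨s, t⟩⟩⟩⟩⟩⟩.
[idea probably]: t with e — neither is a function whose domain matches the other; composition fails here.

type mismatch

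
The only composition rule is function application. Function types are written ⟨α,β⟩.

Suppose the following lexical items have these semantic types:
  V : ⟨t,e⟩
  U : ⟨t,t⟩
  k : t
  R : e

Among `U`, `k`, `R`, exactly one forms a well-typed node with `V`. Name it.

U : ⟨t,t⟩ — V needs t; U needs t; neither fits.
k — combines: V : ⟨t,e⟩ takes k : t as argument, giving e.
R : e — V needs t; R needs nothing (atomic); neither fits.

k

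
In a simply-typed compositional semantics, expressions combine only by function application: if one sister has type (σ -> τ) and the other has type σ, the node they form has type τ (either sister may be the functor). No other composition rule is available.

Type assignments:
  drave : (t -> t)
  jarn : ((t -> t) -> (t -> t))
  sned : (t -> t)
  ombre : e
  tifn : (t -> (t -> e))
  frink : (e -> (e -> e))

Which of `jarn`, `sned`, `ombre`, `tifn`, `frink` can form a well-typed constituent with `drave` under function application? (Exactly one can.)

jarn

jarn — combines: jarn : ((t -> t) -> (t -> t)) takes drave : (t -> t) as argument, giving (t -> t).
sned : (t -> t) — does not combine with drave.
ombre : e — does not combine with drave.
tifn : (t -> (t -> e)) — does not combine with drave.
frink : (e -> (e -> e)) — does not combine with drave.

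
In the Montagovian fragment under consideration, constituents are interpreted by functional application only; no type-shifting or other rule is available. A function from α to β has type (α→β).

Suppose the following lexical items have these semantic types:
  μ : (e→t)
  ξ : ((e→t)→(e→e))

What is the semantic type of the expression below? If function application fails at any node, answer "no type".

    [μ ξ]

[μ ξ] — ξ of type ((e→t)→(e→e)) combines with μ of type (e→t): type (e→e).

(e→e)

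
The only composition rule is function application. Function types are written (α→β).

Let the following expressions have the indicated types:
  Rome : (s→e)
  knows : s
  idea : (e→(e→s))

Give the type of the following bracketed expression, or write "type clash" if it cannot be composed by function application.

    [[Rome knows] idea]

(e→s)

[Rome knows]: functor Rome : (s→e), argument knows : s; result e.
[[Rome knows] idea]: functor idea : (e→(e→s)), argument [Rome knows] : e; result (e→s).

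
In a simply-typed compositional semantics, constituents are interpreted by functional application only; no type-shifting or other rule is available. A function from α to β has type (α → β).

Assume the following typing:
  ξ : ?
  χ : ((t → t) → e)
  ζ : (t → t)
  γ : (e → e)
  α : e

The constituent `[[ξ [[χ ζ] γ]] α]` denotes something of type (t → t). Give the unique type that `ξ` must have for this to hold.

For [[ξ [[χ ζ] γ]] α] to have type (t → t) with α of type e, [ξ [[χ ζ] γ]] must be the function: [ξ [[χ ζ] γ]] : (e → (t → t)).
For [ξ [[χ ζ] γ]] to have type (e → (t → t)) with [[χ ζ] γ] of type e, ξ must be the function: ξ : (e → (e → (t → t))).

(e → (e → (t → t)))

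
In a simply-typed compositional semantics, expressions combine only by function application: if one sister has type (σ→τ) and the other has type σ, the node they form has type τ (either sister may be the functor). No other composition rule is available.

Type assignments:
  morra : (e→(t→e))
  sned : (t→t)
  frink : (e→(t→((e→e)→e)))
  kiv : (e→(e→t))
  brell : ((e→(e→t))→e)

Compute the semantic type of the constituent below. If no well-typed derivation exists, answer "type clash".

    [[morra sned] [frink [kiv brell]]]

[morra sned]: (e→(t→e)) with (t→t) — neither is a function whose domain matches the other; composition fails here.

type clash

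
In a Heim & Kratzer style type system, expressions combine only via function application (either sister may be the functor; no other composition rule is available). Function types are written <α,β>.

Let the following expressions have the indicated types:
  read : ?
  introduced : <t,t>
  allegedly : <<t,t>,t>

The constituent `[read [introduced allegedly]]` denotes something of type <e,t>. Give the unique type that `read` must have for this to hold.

[read [introduced allegedly]] is required to be <e,t>. [introduced allegedly] : t cannot yield <e,t> as functor, so read : <t,<e,t>>.

<t,<e,t>>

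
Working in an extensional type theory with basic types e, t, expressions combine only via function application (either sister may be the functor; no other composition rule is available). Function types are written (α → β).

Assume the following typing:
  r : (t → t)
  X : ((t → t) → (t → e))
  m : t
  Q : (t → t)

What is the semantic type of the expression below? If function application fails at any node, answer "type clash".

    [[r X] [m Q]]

e

[r X] — X of type ((t → t) → (t → e)) combines with r of type (t → t): type (t → e).
[m Q] — Q of type (t → t) combines with m of type t: type t.
[[r X] [m Q]] — [r X] of type (t → e) combines with [m Q] of type t: type e.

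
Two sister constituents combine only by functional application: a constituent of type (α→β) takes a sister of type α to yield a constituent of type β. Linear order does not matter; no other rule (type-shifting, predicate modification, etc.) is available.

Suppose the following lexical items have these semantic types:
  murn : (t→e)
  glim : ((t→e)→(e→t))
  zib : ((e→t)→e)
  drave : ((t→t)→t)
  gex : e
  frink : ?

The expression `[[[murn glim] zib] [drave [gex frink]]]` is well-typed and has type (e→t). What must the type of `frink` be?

(e→(((t→t)→t)→(e→(e→t))))

[[[murn glim] zib] [drave [gex frink]]] is required to be (e→t). [[murn glim] zib] : e cannot yield (e→t) as functor, so [drave [gex frink]] : (e→(e→t)).
[drave [gex frink]] is required to be (e→(e→t)). drave : ((t→t)→t) cannot yield (e→(e→t)) as functor, so [gex frink] : (((t→t)→t)→(e→(e→t))).
[gex frink] is required to be (((t→t)→t)→(e→(e→t))). gex : e cannot yield (((t→t)→t)→(e→(e→t))) as functor, so frink : (e→(((t→t)→t)→(e→(e→t)))).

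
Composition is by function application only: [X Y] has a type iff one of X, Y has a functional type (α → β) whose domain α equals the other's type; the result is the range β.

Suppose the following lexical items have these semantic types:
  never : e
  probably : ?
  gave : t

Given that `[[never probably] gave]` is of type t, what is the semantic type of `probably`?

(e → (t → t))

For [[never probably] gave] to have type t with gave of type t, [never probably] must be the function: [never probably] : (t → t).
For [never probably] to have type (t → t) with never of type e, probably must be the function: probably : (e → (t → t)).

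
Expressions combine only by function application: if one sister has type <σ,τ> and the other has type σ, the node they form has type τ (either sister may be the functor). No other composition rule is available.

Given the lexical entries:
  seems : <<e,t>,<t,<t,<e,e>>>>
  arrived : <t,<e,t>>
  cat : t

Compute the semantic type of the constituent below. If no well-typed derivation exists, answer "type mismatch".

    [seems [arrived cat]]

[arrived cat]: arrived is <t,<e,t>>, cat is t; result <e,t>.
[seems [arrived cat]]: seems is <<e,t>,<t,<t,<e,e>>>>, [arrived cat] is <e,t>; result <t,<t,<e,e>>>.

<t,<t,<e,e>>>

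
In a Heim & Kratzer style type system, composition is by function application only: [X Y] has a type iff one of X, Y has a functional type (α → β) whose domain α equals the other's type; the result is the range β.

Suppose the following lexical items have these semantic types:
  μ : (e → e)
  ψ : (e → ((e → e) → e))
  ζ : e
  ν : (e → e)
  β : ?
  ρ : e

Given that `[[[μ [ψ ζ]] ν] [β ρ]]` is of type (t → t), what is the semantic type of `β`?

(e → (e → (t → t)))

At [[[μ [ψ ζ]] ν] [β ρ]] (required: (t → t)): [[μ [ψ ζ]] ν] is e, which is not a function with range (t → t); hence [β ρ] is the functor — type (e → (t → t)).
At [β ρ] (required: (e → (t → t))): ρ is e, which is not a function with range (e → (t → t)); hence β is the functor — type (e → (e → (t → t))).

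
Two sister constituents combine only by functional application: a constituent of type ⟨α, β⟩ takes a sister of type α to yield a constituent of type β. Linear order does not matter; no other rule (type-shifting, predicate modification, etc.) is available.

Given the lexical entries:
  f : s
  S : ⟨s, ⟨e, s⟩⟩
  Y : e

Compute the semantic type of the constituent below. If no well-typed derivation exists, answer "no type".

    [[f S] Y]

s

At [f S], S : ⟨s, ⟨e, s⟩⟩ takes f : s, giving ⟨e, s⟩.
At [[f S] Y], [f S] : ⟨e, s⟩ takes Y : e, giving s.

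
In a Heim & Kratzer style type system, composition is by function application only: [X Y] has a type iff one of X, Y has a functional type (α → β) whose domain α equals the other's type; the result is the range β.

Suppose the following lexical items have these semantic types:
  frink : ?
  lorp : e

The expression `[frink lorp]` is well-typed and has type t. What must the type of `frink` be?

[frink lorp] is required to be t. lorp : e cannot yield t as functor, so frink : (e → t).

(e → t)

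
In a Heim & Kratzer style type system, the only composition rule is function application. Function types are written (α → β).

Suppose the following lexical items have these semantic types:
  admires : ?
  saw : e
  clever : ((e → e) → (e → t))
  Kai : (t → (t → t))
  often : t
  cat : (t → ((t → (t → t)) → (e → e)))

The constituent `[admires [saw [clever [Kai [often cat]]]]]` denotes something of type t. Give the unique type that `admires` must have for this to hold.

(t → t)

[admires [saw [clever [Kai [often cat]]]]] must have type t. The sister [saw [clever [Kai [often cat]]]] has type t; that is not a function onto t, so admires must be the functor, of type (t → t).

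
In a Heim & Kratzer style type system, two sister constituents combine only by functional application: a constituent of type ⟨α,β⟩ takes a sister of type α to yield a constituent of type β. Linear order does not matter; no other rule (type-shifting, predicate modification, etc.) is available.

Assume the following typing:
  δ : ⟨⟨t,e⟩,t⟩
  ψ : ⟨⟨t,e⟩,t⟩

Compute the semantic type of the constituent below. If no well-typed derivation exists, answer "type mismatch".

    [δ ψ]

[δ ψ]: ⟨⟨t,e⟩,t⟩ with ⟨⟨t,e⟩,t⟩ — neither is a function whose domain matches the other; composition fails here.

type mismatch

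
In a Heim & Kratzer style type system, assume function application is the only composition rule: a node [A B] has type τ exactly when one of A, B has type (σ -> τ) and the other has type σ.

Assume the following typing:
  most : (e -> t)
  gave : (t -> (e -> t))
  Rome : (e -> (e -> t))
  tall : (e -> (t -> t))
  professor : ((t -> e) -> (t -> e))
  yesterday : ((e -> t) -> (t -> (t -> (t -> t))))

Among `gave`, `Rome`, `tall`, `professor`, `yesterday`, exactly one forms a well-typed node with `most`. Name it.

yesterday

gave : (t -> (e -> t)) — most needs e; gave needs t; neither fits.
Rome : (e -> (e -> t)) — most needs e; Rome needs e; neither fits.
tall : (e -> (t -> t)) — most needs e; tall needs e; neither fits.
professor : ((t -> e) -> (t -> e)) — most needs e; professor needs (t -> e); neither fits.
yesterday — combines: yesterday : ((e -> t) -> (t -> (t -> (t -> t)))) takes most : (e -> t) as argument, giving (t -> (t -> (t -> t))).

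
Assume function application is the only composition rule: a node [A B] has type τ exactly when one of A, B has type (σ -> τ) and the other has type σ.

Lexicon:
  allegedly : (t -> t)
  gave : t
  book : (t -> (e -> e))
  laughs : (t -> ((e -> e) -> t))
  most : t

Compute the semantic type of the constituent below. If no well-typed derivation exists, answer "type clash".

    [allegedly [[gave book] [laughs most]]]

At [gave book], book : (t -> (e -> e)) takes gave : t, giving (e -> e).
At [laughs most], laughs : (t -> ((e -> e) -> t)) takes most : t, giving ((e -> e) -> t).
At [[gave book] [laughs most]], [laughs most] : ((e -> e) -> t) takes [gave book] : (e -> e), giving t.
At [allegedly [[gave book] [laughs most]]], allegedly : (t -> t) takes [[gave book] [laughs most]] : t, giving t.

t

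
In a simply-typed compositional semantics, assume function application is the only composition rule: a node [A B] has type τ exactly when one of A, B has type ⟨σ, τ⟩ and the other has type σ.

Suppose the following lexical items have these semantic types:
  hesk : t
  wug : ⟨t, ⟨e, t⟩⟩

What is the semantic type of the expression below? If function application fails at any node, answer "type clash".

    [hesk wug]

[hesk wug]: functor wug : ⟨t, ⟨e, t⟩⟩, argument hesk : t; result ⟨e, t⟩.

⟨e, t⟩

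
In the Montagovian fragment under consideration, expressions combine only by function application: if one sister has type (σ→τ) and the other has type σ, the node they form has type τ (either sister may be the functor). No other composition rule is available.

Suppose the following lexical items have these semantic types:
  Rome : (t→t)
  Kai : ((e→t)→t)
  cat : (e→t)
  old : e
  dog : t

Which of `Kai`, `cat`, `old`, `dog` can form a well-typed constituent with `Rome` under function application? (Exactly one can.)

Kai : ((e→t)→t) — neither side's domain matches the other.
cat : (e→t) — neither side's domain matches the other.
old : e — neither side's domain matches the other.
dog — combines: Rome : (t→t) takes dog : t as argument, giving t.

dog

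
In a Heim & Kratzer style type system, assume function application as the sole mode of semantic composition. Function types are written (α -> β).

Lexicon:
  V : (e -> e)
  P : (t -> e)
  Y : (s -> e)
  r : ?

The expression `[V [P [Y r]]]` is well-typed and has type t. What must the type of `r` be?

((s -> e) -> ((t -> e) -> ((e -> e) -> t)))

[V [P [Y r]]] is required to be t. V : (e -> e) cannot yield t as functor, so [P [Y r]] : ((e -> e) -> t).
[P [Y r]] is required to be ((e -> e) -> t). P : (t -> e) cannot yield ((e -> e) -> t) as functor, so [Y r] : ((t -> e) -> ((e -> e) -> t)).
[Y r] is required to be ((t -> e) -> ((e -> e) -> t)). Y : (s -> e) cannot yield ((t -> e) -> ((e -> e) -> t)) as functor, so r : ((s -> e) -> ((t -> e) -> ((e -> e) -> t))).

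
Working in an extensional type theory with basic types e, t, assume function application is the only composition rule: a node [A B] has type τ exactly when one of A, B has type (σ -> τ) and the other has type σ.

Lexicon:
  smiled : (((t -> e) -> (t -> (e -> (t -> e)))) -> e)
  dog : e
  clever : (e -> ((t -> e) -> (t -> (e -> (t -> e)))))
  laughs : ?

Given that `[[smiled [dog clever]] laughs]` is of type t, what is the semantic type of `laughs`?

[[smiled [dog clever]] laughs] is required to be t. [smiled [dog clever]] : e cannot yield t as functor, so laughs : (e -> t).

(e -> t)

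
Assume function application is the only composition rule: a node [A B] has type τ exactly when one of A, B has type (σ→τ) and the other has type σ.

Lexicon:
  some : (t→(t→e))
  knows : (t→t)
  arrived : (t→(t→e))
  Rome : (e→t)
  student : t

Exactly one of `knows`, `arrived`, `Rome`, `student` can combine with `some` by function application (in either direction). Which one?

student

knows : (t→t) — no; some wants t, and knows wants t.
arrived : (t→(t→e)) — no; some wants t, and arrived wants t.
Rome : (e→t) — no; some wants t, and Rome wants e.
student — combines: some : (t→(t→e)) takes student : t as argument, giving (t→e).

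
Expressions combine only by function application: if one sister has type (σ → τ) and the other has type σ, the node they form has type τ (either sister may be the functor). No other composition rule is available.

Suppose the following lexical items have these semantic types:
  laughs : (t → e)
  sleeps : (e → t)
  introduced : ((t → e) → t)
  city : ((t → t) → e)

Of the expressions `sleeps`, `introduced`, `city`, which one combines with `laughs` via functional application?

introduced

sleeps : (e → t) — laughs needs t; sleeps needs e; neither fits.
introduced — combines: introduced : ((t → e) → t) takes laughs : (t → e) as argument, giving t.
city : ((t → t) → e) — laughs needs t; city needs (t → t); neither fits.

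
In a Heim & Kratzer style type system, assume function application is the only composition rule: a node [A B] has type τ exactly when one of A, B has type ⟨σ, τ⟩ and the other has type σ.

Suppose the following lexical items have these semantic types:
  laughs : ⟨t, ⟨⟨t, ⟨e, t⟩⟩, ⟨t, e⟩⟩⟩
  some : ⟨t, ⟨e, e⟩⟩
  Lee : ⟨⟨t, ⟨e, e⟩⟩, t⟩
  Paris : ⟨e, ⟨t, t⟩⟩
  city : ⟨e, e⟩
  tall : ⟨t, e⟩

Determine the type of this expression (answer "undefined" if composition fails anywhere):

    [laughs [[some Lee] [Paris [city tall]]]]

undefined

[some Lee]: functor Lee : ⟨⟨t, ⟨e, e⟩⟩, t⟩, argument some : ⟨t, ⟨e, e⟩⟩; result t.
[city tall]: ⟨e, e⟩ with ⟨t, e⟩ — neither is a function whose domain matches the other; composition fails here.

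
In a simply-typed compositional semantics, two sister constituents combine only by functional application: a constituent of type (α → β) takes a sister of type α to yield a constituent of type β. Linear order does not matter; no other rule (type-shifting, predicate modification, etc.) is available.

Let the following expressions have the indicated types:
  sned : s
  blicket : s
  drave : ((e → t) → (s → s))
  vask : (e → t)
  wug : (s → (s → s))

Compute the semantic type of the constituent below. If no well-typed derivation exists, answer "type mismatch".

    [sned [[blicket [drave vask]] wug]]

s

[drave vask]: functor drave : ((e → t) → (s → s)), argument vask : (e → t); result (s → s).
[blicket [drave vask]]: functor [drave vask] : (s → s), argument blicket : s; result s.
[[blicket [drave vask]] wug]: functor wug : (s → (s → s)), argument [blicket [drave vask]] : s; result (s → s).
[sned [[blicket [drave vask]] wug]]: functor [[blicket [drave vask]] wug] : (s → s), argument sned : s; result s.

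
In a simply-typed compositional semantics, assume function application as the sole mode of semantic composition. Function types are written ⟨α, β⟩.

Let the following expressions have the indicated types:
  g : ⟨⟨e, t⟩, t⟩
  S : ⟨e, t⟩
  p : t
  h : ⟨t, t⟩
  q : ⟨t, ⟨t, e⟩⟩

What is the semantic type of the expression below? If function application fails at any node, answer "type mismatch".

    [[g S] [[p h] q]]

e

[g S]: ⟨⟨e, t⟩, t⟩ applied to ⟨e, t⟩ yields t.
[p h]: ⟨t, t⟩ applied to t yields t.
[[p h] q]: ⟨t, ⟨t, e⟩⟩ applied to t yields ⟨t, e⟩.
[[g S] [[p h] q]]: ⟨t, e⟩ applied to t yields e.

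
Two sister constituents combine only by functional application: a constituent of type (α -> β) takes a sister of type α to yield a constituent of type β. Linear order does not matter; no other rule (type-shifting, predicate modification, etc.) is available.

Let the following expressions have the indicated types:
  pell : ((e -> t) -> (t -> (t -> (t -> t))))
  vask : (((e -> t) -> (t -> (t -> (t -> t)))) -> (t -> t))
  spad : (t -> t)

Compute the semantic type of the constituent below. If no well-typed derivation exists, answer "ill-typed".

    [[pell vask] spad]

[pell vask]: (((e -> t) -> (t -> (t -> (t -> t)))) -> (t -> t)) applied to ((e -> t) -> (t -> (t -> (t -> t)))) yields (t -> t).
At [[pell vask] spad]: neither (t -> t) nor (t -> t) can take the other as argument; the node is ill-typed.

ill-typed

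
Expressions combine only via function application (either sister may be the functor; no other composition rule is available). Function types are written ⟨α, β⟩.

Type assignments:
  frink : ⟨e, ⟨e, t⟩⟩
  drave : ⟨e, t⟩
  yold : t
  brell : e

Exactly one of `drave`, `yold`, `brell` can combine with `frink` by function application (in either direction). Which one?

brell

drave : ⟨e, t⟩ — frink needs e; drave needs e; neither fits.
yold : t — frink needs e; yold needs nothing (atomic); neither fits.
brell — combines: frink : ⟨e, ⟨e, t⟩⟩ takes brell : e as argument, giving ⟨e, t⟩.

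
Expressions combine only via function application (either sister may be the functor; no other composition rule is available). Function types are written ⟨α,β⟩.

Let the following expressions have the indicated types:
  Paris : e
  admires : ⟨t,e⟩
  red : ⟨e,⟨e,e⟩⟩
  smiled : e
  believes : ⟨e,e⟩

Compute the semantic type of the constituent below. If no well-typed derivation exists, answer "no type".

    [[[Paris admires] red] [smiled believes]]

no type

[Paris admires]: e with ⟨t,e⟩ — neither is a function whose domain matches the other; composition fails here.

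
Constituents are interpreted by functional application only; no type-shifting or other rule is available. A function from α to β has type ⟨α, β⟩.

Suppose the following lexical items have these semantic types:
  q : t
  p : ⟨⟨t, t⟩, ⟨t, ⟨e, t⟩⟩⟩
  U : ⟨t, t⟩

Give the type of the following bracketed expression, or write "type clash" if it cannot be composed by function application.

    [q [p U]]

⟨e, t⟩

[p U]: ⟨⟨t, t⟩, ⟨t, ⟨e, t⟩⟩⟩ applied to ⟨t, t⟩ yields ⟨t, ⟨e, t⟩⟩.
[q [p U]]: ⟨t, ⟨e, t⟩⟩ applied to t yields ⟨e, t⟩.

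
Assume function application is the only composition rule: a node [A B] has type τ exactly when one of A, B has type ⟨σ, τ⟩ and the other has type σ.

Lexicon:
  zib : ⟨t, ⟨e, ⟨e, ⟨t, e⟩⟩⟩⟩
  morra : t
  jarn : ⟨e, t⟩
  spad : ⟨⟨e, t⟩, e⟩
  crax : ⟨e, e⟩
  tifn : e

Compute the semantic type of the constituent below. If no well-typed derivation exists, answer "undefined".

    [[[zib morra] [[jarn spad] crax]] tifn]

⟨t, e⟩

[zib morra] — zib of type ⟨t, ⟨e, ⟨e, ⟨t, e⟩⟩⟩⟩ combines with morra of type t: type ⟨e, ⟨e, ⟨t, e⟩⟩⟩.
[jarn spad] — spad of type ⟨⟨e, t⟩, e⟩ combines with jarn of type ⟨e, t⟩: type e.
[[jarn spad] crax] — crax of type ⟨e, e⟩ combines with [jarn spad] of type e: type e.
[[zib morra] [[jarn spad] crax]] — [zib morra] of type ⟨e, ⟨e, ⟨t, e⟩⟩⟩ combines with [[jarn spad] crax] of type e: type ⟨e, ⟨t, e⟩⟩.
[[[zib morra] [[jarn spad] crax]] tifn] — [[zib morra] [[jarn spad] crax]] of type ⟨e, ⟨t, e⟩⟩ combines with tifn of type e: type ⟨t, e⟩.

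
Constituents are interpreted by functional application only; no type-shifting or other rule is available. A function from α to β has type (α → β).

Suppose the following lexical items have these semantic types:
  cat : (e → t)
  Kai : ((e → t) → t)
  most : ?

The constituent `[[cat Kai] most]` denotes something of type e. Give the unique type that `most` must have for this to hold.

At [[cat Kai] most] (required: e): [cat Kai] is t, which is not a function with range e; hence most is the functor — type (t → e).

(t → e)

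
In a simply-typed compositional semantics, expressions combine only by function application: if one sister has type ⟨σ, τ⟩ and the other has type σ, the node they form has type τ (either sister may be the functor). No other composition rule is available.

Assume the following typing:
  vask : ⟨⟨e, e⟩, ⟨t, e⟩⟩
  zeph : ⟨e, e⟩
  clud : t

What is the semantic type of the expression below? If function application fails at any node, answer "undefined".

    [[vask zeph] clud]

e

[vask zeph] — vask of type ⟨⟨e, e⟩, ⟨t, e⟩⟩ combines with zeph of type ⟨e, e⟩: type ⟨t, e⟩.
[[vask zeph] clud] — [vask zeph] of type ⟨t, e⟩ combines with clud of type t: type e.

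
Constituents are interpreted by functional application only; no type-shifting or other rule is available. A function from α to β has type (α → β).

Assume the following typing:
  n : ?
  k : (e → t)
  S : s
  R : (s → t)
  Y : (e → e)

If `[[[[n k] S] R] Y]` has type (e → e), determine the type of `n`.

((e → t) → (s → ((s → t) → ((e → e) → (e → e)))))

[[[[n k] S] R] Y] is required to be (e → e). Y : (e → e) cannot yield (e → e) as functor, so [[[n k] S] R] : ((e → e) → (e → e)).
[[[n k] S] R] is required to be ((e → e) → (e → e)). R : (s → t) cannot yield ((e → e) → (e → e)) as functor, so [[n k] S] : ((s → t) → ((e → e) → (e → e))).
[[n k] S] is required to be ((s → t) → ((e → e) → (e → e))). S : s cannot yield ((s → t) → ((e → e) → (e → e))) as functor, so [n k] : (s → ((s → t) → ((e → e) → (e → e)))).
[n k] is required to be (s → ((s → t) → ((e → e) → (e → e)))). k : (e → t) cannot yield (s → ((s → t) → ((e → e) → (e → e)))) as functor, so n : ((e → t) → (s → ((s → t) → ((e → e) → (e → e))))).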